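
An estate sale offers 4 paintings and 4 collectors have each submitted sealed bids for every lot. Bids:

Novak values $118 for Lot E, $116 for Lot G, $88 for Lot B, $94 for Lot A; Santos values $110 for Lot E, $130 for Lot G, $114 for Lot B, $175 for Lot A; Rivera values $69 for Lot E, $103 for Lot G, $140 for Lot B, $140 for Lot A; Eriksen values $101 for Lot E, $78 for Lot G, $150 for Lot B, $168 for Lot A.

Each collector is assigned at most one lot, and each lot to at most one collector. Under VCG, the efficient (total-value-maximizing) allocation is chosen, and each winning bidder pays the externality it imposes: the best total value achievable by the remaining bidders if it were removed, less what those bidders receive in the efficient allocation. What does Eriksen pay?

Efficient allocation: Novak→Lot E ($118), Santos→Lot G ($130), Rivera→Lot B ($140), Eriksen→Lot A ($168); total welfare W = $556.
Eriksen receives Lot A at value $168, so the others get W − 168 = $388.
Without Eriksen: best allocation of the remaining 3 bidders over all 4 lots is Novak→Lot E ($118), Santos→Lot A ($175), Rivera→Lot B ($140), total $433.
VCG payment = (others' best without Eriksen) − (others' welfare with Eriksen) = 433 − 388 = $45.

Eriksen pays $45.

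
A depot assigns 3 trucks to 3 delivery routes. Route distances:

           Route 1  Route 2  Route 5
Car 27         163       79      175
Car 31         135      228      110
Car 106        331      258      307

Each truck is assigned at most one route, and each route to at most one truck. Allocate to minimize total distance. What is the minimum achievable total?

Optimal: Car 27→Route 2 (79 km), Car 31→Route 5 (110 km), Car 106→Route 1 (331 km) — total 79+110+331 = 520 km.
Column-greedy (each route in turn goes to its cheapest remaining truck) gives 521 km, worse by 1.
Next-best assignment: Car 27→Route 2, Car 31→Route 1, Car 106→Route 5 = 521 km.

Min total: 520 km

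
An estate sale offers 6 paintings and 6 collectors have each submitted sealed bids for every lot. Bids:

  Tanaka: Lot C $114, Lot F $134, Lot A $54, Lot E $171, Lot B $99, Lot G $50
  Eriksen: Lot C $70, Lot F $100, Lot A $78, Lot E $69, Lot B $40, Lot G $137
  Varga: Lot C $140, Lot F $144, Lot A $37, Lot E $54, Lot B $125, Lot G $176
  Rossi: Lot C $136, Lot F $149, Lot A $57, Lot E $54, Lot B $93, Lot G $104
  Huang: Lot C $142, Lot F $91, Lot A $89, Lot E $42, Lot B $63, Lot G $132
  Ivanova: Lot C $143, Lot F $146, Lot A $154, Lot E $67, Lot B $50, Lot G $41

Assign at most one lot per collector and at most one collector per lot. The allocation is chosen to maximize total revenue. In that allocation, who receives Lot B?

Optimal: Tanaka→Lot E ($171), Eriksen→Lot G ($137), Varga→Lot B ($125), Rossi→Lot F ($149), Huang→Lot C ($142), Ivanova→Lot A ($154) — total 171+137+125+149+142+154 = $878.
Next-best assignment: Tanaka→Lot E, Eriksen→Lot G, Varga→Lot F, Rossi→Lot B, Huang→Lot C, Ivanova→Lot A = $841.
Varga's own top lot is Lot G ($176), but forcing Varga→Lot G and reassigning the rest optimally gives only $836 — worse by 42.

Varga receives Lot B.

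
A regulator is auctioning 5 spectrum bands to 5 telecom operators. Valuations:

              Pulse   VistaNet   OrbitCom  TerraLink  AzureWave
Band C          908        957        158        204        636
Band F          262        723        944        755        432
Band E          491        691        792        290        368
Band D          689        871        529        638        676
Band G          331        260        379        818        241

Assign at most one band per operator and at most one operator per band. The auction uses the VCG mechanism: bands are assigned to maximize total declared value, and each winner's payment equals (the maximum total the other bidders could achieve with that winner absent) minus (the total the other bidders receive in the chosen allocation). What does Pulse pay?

Pulse pays $266M.

Efficient allocation: Pulse→Band C ($908M), VistaNet→Band E ($691M), OrbitCom→Band F ($944M), TerraLink→Band G ($818M), AzureWave→Band D ($676M); total welfare W = $4037M.
Pulse receives Band C at value $908M, so the others get W − 908 = $3129M.
Without Pulse: best allocation of the remaining 4 bidders over all 5 bands is VistaNet→Band C ($957M), OrbitCom→Band F ($944M), TerraLink→Band G ($818M), AzureWave→Band D ($676M), total $3395M.
VCG payment = (others' best without Pulse) − (others' welfare with Pulse) = 3395 − 3129 = $266M.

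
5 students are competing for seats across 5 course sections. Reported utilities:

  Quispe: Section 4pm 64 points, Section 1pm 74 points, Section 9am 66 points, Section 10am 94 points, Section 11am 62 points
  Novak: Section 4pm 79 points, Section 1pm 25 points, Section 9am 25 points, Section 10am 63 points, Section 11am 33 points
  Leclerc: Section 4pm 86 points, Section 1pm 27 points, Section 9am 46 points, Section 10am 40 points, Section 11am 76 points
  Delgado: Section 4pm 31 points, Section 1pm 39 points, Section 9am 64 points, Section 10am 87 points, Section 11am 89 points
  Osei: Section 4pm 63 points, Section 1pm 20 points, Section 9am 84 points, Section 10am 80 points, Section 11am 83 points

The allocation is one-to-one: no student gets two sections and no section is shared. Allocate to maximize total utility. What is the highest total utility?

Max total: 400 points

Optimal: Quispe→Section 1pm (74 points), Novak→Section 4pm (79 points), Leclerc→Section 11am (76 points), Delgado→Section 10am (87 points), Osei→Section 9am (84 points) — total 74+79+76+87+84 = 400 points.
Column-greedy (each section in turn goes to its best remaining student) gives 364 points, worse by 36.
Swapping Delgado↔Osei (Delgado→Section 9am 64 points, Osei→Section 10am 80 points) loses 27.
No other one-to-one assignment exceeds 400 points.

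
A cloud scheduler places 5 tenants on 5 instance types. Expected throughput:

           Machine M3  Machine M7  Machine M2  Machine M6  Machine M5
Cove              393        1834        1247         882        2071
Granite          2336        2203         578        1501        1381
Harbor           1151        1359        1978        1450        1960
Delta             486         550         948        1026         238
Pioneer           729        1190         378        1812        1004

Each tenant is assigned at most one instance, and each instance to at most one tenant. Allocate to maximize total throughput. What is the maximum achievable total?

Max total: 8890 ops/s

Optimal: Cove→Machine M7 (1834 ops/s), Granite→Machine M3 (2336 ops/s), Harbor→Machine M5 (1960 ops/s), Delta→Machine M2 (948 ops/s), Pioneer→Machine M6 (1812 ops/s) — total 1834+2336+1960+948+1812 = 8890 ops/s.
Column-greedy (each instance in turn goes to its best remaining tenant) gives 8198 ops/s, worse by 692.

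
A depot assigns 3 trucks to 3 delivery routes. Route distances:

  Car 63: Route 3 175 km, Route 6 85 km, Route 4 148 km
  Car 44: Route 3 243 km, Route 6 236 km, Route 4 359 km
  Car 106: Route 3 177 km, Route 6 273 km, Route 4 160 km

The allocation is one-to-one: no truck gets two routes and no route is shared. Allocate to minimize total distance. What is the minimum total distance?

Optimal: Car 63→Route 6 (85 km), Car 44→Route 3 (243 km), Car 106→Route 4 (160 km) — total 85+243+160 = 488 km.
Column-greedy (each route in turn goes to its cheapest remaining truck) gives 571 km, worse by 83.
Next-best assignment: Car 63→Route 4, Car 44→Route 6, Car 106→Route 3 = 561 km.
No other one-to-one assignment undercuts 488 km.

Min total: 488 km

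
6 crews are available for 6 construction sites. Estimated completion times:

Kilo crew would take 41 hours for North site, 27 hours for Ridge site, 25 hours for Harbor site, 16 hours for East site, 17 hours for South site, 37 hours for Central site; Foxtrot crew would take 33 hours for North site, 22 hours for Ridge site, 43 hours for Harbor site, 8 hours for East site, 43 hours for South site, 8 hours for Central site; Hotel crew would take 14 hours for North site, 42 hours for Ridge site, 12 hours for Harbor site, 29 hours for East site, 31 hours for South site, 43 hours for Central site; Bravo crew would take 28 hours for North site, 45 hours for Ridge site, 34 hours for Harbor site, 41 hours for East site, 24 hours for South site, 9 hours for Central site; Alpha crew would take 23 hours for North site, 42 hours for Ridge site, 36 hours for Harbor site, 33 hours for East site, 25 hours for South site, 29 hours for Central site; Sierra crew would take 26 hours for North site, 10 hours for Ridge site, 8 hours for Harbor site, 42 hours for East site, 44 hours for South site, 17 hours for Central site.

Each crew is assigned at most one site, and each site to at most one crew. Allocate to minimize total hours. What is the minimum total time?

Treat this as an assignment problem: match each crew to one site.
Optimal: Kilo crew→South site (17 hours), Foxtrot crew→East site (8 hours), Hotel crew→Harbor site (12 hours), Bravo crew→Central site (9 hours), Alpha crew→North site (23 hours), Sierra crew→Ridge site (10 hours) — total 17+8+12+9+23+10 = 79 hours.
Min-entry greedy (repeatedly take the single cheapest remaining cell) gives 98 hours, worse by 19.
Swapping Bravo crew↔Hotel crew (Bravo crew→Harbor site 34 hours, Hotel crew→Central site 43 hours) adds 56.

Min total: 79 hours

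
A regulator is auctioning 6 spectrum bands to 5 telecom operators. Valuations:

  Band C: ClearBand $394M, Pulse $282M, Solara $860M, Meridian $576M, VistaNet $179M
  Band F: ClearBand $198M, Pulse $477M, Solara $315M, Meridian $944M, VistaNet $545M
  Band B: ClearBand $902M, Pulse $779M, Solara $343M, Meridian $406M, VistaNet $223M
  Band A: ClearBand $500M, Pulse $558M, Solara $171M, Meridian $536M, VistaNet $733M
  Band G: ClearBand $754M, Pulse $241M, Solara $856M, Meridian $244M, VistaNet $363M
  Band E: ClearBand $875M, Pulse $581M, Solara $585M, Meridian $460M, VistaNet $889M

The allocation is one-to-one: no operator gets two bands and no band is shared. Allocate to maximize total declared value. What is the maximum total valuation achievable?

This is a one-to-one assignment (maximum-weight bipartite matching).
Optimal: ClearBand→Band G ($754M), Pulse→Band B ($779M), Solara→Band C ($860M), Meridian→Band F ($944M), VistaNet→Band E ($889M) — total 754+779+860+944+889 = $4226M.
Max-entry greedy (repeatedly take the single best remaining cell) gives $4153M, worse by 73.
Next-best assignment: ClearBand→Band E, Pulse→Band B, Solara→Band C, Meridian→Band F, VistaNet→Band A = $4191M.
Swapping Pulse↔VistaNet (Pulse→Band E $581M, VistaNet→Band B $223M) loses 864.

Maximum total: $4226M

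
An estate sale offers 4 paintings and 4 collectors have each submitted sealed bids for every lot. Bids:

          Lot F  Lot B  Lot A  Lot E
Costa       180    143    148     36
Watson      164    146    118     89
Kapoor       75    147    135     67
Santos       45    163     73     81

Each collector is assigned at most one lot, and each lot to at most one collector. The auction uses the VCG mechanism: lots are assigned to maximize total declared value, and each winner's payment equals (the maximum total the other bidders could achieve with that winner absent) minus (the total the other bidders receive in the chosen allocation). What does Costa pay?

Costa pays $75.

Efficient allocation: Costa→Lot F ($180), Watson→Lot E ($89), Kapoor→Lot A ($135), Santos→Lot B ($163); total welfare W = $567.
Costa receives Lot F at value $180, so the others get W − 180 = $387.
Without Costa: best allocation of the remaining 3 bidders over all 4 lots is Watson→Lot F ($164), Kapoor→Lot A ($135), Santos→Lot B ($163), total $462.
VCG payment = (others' best without Costa) − (others' welfare with Costa) = 462 − 387 = $75.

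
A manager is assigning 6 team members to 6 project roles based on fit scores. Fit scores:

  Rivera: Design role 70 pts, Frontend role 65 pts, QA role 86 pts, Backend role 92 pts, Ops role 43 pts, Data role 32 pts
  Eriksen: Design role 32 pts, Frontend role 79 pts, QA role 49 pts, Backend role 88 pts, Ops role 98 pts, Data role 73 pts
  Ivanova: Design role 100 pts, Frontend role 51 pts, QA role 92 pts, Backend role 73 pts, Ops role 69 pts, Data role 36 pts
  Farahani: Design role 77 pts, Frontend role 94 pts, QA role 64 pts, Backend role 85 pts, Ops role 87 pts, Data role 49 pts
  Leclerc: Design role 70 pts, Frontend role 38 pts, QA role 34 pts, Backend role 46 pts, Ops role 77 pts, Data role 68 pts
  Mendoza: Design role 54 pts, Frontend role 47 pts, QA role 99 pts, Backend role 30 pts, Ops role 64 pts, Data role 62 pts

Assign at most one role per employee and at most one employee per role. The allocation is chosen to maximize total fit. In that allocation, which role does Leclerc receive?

Treat this as an assignment problem: match each employee to one role.
Optimal: Rivera→Backend role (92 pts), Eriksen→Ops role (98 pts), Ivanova→Design role (100 pts), Farahani→Frontend role (94 pts), Leclerc→Data role (68 pts), Mendoza→QA role (99 pts) — total 92+98+100+94+68+99 = 551 pts.
Swapping Ivanova↔Mendoza (Ivanova→QA role 92 pts, Mendoza→Design role 54 pts) loses 53.
Every other assignment is strictly worse.
Leclerc's own top role is Ops role (77 pts), but forcing Leclerc→Ops role and reassigning the rest optimally gives only 535 pts — worse by 16.

Leclerc receives Data role.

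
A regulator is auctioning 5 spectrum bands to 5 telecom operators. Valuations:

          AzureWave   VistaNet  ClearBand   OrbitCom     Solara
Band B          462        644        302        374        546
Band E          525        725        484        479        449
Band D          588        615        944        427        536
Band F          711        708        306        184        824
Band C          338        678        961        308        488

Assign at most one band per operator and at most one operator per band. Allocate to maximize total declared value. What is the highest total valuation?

Max total: $3496M

This is the linear assignment problem.
Optimal: AzureWave→Band D ($588M), VistaNet→Band B ($644M), ClearBand→Band C ($961M), OrbitCom→Band E ($479M), Solara→Band F ($824M) — total 588+644+961+479+824 = $3496M.
Row-greedy (each operator in turn takes its best remaining band) gives $3370M, worse by 126.
Next-best assignment: AzureWave→Band D, VistaNet→Band E, ClearBand→Band C, OrbitCom→Band B, Solara→Band F = $3472M.
Checked against all permutations: $3496M is optimal.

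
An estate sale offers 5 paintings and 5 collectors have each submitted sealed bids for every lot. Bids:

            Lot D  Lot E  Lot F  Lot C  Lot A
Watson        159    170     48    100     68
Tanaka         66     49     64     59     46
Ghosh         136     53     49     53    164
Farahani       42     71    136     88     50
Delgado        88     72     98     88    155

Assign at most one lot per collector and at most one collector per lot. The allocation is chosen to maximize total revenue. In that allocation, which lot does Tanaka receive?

Tanaka receives Lot C.

This is a one-to-one assignment (maximum-weight bipartite matching).
Optimal: Watson→Lot E ($170), Tanaka→Lot C ($59), Ghosh→Lot D ($136), Farahani→Lot F ($136), Delgado→Lot A ($155) — total 170+59+136+136+155 = $656.
Max-entry greedy (repeatedly take the single best remaining cell) gives $617, worse by 39.
Tanaka's own top lot is Lot D ($66), but forcing Tanaka→Lot D and reassigning the rest optimally gives only $624 — worse by 32.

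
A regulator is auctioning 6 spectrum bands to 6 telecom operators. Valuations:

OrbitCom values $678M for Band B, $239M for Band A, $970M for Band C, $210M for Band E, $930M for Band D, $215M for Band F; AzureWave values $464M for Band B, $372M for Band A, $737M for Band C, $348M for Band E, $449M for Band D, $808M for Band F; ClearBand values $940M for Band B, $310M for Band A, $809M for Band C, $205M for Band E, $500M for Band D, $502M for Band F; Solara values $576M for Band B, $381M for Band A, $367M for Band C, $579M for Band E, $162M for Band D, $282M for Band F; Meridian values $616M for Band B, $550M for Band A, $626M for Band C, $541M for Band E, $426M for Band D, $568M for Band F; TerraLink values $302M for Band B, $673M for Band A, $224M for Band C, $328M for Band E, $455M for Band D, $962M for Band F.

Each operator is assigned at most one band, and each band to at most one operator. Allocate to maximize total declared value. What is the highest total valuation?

This is the linear assignment problem.
Optimal: OrbitCom→Band D ($930M), AzureWave→Band C ($737M), ClearBand→Band B ($940M), Solara→Band E ($579M), Meridian→Band A ($550M), TerraLink→Band F ($962M) — total 930+737+940+579+550+962 = $4698M.
Next-best assignment: OrbitCom→Band D, AzureWave→Band F, ClearBand→Band B, Solara→Band E, Meridian→Band C, TerraLink→Band A = $4556M.

Max total: $4698M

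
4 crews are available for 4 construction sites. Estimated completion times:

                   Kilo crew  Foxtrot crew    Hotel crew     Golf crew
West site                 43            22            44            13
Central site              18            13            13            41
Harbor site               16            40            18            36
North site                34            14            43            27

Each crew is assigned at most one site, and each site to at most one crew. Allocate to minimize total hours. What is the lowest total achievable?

Minimum total: 56 hours

This is the linear assignment problem.
Optimal: Kilo crew→Harbor site (16 hours), Foxtrot crew→North site (14 hours), Hotel crew→Central site (13 hours), Golf crew→West site (13 hours) — total 16+14+13+13 = 56 hours.
Min-entry greedy (repeatedly take the single cheapest remaining cell) gives 85 hours, worse by 29.
No other one-to-one assignment undercuts 56 hours.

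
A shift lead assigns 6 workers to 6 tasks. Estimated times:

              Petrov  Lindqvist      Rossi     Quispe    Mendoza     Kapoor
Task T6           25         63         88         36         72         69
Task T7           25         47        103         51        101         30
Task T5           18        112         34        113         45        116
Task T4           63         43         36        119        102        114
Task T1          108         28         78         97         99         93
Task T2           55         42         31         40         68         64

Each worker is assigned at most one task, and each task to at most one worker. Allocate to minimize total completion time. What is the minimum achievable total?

Treat this as an assignment problem: match each worker to one task.
Optimal: Petrov→Task T6 (25 min), Lindqvist→Task T1 (28 min), Rossi→Task T4 (36 min), Quispe→Task T2 (40 min), Mendoza→Task T5 (45 min), Kapoor→Task T7 (30 min) — total 25+28+36+40+45+30 = 204 min.
Column-greedy (each task in turn goes to its cheapest remaining worker) gives 297 min, worse by 93.
Every other assignment is strictly worse.

Minimum total: 204 min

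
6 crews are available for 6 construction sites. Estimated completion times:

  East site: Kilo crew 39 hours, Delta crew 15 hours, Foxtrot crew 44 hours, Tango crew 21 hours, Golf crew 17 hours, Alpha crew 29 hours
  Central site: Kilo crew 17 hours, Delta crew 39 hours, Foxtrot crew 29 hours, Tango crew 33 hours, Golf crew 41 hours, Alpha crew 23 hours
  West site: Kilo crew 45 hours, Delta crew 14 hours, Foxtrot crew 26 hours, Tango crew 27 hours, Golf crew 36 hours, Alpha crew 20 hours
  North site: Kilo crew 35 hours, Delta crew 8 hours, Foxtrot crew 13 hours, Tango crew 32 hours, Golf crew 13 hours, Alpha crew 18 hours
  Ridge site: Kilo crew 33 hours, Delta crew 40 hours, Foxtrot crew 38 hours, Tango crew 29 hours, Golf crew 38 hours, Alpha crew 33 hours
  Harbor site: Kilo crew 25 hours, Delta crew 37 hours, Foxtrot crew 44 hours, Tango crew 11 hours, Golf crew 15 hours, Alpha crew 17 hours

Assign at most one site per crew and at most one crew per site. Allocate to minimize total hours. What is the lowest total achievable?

Optimal: Kilo crew→Central site (17 hours), Delta crew→West site (14 hours), Foxtrot crew→North site (13 hours), Tango crew→Harbor site (11 hours), Golf crew→East site (17 hours), Alpha crew→Ridge site (33 hours) — total 17+14+13+11+17+33 = 105 hours.
Column-greedy (each site in turn goes to its cheapest remaining crew) gives 109 hours, worse by 4.
Swapping Delta crew↔Alpha crew (Delta crew→Ridge site 40 hours, Alpha crew→West site 20 hours) adds 13.
No other one-to-one assignment undercuts 105 hours.

Minimum total: 105 hours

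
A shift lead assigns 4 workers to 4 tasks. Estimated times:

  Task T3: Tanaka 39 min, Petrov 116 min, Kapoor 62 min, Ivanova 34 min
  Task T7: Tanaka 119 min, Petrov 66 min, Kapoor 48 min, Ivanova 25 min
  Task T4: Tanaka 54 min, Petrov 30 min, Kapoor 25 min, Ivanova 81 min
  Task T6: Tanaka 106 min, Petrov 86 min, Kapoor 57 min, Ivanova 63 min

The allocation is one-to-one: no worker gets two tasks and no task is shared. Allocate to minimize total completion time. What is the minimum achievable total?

Minimum total: 151 min

Optimal: Tanaka→Task T3 (39 min), Petrov→Task T4 (30 min), Kapoor→Task T6 (57 min), Ivanova→Task T7 (25 min) — total 39+30+57+25 = 151 min.
Column-greedy (each task in turn goes to its cheapest remaining worker) gives 218 min, worse by 67.
Swapping Petrov↔Ivanova (Petrov→Task T7 66 min, Ivanova→Task T4 81 min) adds 92.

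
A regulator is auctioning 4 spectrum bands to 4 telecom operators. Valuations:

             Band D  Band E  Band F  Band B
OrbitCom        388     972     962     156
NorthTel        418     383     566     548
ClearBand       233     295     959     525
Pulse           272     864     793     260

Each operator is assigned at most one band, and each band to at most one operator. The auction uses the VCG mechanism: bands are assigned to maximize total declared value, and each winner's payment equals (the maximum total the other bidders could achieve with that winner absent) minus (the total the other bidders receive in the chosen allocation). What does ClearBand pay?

ClearBand pays $130M.

Efficient allocation: OrbitCom→Band F ($962M), NorthTel→Band D ($418M), ClearBand→Band B ($525M), Pulse→Band E ($864M); total welfare W = $2769M.
ClearBand receives Band B at value $525M, so the others get W − 525 = $2244M.
Without ClearBand: best allocation of the remaining 3 bidders over all 4 bands is OrbitCom→Band F ($962M), NorthTel→Band B ($548M), Pulse→Band E ($864M), total $2374M.
VCG payment = (others' best without ClearBand) − (others' welfare with ClearBand) = 2374 − 2244 = $130M.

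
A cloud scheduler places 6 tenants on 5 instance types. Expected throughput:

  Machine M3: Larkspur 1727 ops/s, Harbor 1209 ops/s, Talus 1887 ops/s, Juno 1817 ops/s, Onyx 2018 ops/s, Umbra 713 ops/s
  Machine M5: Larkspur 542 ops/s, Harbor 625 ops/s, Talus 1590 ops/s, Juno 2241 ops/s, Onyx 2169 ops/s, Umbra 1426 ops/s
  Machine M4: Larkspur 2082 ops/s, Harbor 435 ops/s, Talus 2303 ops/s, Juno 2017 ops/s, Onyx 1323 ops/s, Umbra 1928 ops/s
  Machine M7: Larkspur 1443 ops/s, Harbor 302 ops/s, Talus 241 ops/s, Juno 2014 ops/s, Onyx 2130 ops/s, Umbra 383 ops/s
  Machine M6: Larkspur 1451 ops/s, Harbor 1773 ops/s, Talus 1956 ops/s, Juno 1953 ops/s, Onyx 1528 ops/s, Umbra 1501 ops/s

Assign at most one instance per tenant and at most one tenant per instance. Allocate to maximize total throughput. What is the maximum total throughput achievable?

Optimal: Larkspur→Machine M3 (1727 ops/s), Juno→Machine M5 (2241 ops/s), Talus→Machine M4 (2303 ops/s), Onyx→Machine M7 (2130 ops/s), Harbor→Machine M6 (1773 ops/s) — total 1727+2241+2303+2130+1773 = 10174 ops/s.
Row-greedy (each tenant in turn takes its best remaining instance) gives 10113 ops/s, worse by 61.

Max total: 10174 ops/s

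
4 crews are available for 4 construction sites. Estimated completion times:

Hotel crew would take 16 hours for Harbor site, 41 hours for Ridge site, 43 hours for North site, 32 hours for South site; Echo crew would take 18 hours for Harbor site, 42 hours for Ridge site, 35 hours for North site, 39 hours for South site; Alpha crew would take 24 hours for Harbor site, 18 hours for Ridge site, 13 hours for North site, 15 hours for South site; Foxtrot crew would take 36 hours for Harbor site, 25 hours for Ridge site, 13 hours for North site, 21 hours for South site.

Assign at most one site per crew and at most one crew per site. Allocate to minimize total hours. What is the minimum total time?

This is the linear assignment problem.
Optimal: Hotel crew→South site (32 hours), Echo crew→Harbor site (18 hours), Alpha crew→Ridge site (18 hours), Foxtrot crew→North site (13 hours) — total 32+18+18+13 = 81 hours.
Column-greedy (each site in turn goes to its cheapest remaining crew) gives 86 hours, worse by 5.
Swapping Hotel crew↔Foxtrot crew (Hotel crew→North site 43 hours, Foxtrot crew→South site 21 hours) adds 19.
Checked against all permutations: 81 hours is optimal.

Min total: 81 hours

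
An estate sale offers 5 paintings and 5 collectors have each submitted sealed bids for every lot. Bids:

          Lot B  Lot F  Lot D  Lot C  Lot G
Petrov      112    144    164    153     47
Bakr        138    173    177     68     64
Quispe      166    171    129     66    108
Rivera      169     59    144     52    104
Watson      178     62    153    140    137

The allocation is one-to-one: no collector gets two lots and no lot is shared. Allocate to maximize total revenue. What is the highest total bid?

Maximum total: $807

Optimal: Petrov→Lot C ($153), Bakr→Lot D ($177), Quispe→Lot F ($171), Rivera→Lot B ($169), Watson→Lot G ($137) — total 153+177+171+169+137 = $807.
Column-greedy (each lot in turn goes to its best remaining collector) gives $685, worse by 122.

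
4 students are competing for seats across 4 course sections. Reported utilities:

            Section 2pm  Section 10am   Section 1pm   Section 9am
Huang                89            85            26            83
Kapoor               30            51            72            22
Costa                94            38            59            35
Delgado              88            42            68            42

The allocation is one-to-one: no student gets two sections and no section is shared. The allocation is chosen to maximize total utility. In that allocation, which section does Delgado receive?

Treat this as an assignment problem: match each student to one section.
Optimal: Huang→Section 9am (83 points), Kapoor→Section 10am (51 points), Costa→Section 2pm (94 points), Delgado→Section 1pm (68 points) — total 83+51+94+68 = 296 points.
Max-entry greedy (repeatedly take the single best remaining cell) gives 293 points, worse by 3.
No other one-to-one assignment exceeds 296 points.
Delgado's own top section is Section 2pm (88 points), but forcing Delgado→Section 2pm and reassigning the rest optimally gives only 281 points — worse by 15.

Delgado receives Section 1pm.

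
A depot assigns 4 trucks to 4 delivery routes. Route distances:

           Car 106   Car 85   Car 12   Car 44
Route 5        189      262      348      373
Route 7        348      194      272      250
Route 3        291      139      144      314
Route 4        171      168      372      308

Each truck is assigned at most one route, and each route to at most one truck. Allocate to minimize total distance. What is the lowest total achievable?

This is the linear assignment problem.
Optimal: Car 106→Route 5 (189 km), Car 85→Route 4 (168 km), Car 12→Route 3 (144 km), Car 44→Route 7 (250 km) — total 189+168+144+250 = 751 km.
Min-entry greedy (repeatedly take the single cheapest remaining cell) gives 908 km, worse by 157.

Minimum total: 751 km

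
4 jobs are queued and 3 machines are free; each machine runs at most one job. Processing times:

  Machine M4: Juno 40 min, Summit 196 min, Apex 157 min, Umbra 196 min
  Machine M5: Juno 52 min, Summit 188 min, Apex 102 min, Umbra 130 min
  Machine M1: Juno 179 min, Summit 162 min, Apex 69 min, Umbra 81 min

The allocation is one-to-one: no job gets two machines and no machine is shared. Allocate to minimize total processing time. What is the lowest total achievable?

This is the linear assignment problem.
Optimal: Juno→Machine M4 (40 min), Apex→Machine M5 (102 min), Umbra→Machine M1 (81 min) — total 40+102+81 = 223 min.
Row-greedy (each job in turn takes its cheapest remaining machine) gives 304 min, worse by 81.
Next-best assignment: Juno→Machine M4, Umbra→Machine M5, Apex→Machine M1 = 239 min.

Minimum total: 223 min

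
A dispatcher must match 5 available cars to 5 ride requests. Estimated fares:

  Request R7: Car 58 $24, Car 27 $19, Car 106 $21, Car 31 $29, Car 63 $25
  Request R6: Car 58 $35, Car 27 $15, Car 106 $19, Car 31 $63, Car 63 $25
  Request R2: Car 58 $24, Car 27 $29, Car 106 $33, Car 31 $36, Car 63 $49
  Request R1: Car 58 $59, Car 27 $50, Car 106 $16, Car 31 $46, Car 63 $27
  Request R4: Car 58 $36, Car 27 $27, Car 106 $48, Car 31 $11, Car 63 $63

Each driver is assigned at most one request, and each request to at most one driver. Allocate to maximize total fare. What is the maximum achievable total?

Optimal: Car 58→Request R1 ($59), Car 27→Request R7 ($19), Car 106→Request R4 ($48), Car 31→Request R6 ($63), Car 63→Request R2 ($49) — total 59+19+48+63+49 = $238.
Row-greedy (each driver in turn takes its best remaining request) gives $224, worse by 14.
Swapping Car 27↔Car 63 (Car 27→Request R2 $29, Car 63→Request R7 $25) loses 14.
Checked against all permutations: $238 is optimal.

Max total: $238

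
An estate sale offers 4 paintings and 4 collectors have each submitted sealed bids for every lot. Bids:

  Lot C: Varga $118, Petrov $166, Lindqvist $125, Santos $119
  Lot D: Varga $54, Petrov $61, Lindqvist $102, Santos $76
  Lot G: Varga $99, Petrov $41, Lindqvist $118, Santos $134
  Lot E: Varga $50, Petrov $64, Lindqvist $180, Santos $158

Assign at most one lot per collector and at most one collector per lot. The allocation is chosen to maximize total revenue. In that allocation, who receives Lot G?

This is a one-to-one assignment (maximum-weight bipartite matching).
Optimal: Varga→Lot D ($54), Petrov→Lot C ($166), Lindqvist→Lot E ($180), Santos→Lot G ($134) — total 54+166+180+134 = $534.
Column-greedy (each lot in turn goes to its best remaining collector) gives $452, worse by 82.
Swapping Lindqvist↔Varga (Lindqvist→Lot D $102, Varga→Lot E $50) loses 82.
Santos's own top lot is Lot E ($158), but forcing Santos→Lot E and reassigning the rest optimally gives only $525 — worse by 9.

Santos receives Lot G.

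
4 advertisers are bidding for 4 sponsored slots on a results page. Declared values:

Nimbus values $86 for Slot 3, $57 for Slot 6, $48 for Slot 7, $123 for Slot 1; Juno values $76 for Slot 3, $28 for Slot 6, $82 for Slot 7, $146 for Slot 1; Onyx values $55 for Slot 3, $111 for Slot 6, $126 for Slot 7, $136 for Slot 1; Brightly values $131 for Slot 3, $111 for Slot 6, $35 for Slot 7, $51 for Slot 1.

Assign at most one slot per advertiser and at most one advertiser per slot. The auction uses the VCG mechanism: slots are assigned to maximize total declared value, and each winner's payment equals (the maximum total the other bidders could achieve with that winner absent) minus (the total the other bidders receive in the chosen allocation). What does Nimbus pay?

Nimbus pays $20.

Efficient allocation: Nimbus→Slot 3 ($86), Juno→Slot 1 ($146), Onyx→Slot 7 ($126), Brightly→Slot 6 ($111); total welfare W = $469.
Nimbus receives Slot 3 at value $86, so the others get W − 86 = $383.
Without Nimbus: best allocation of the remaining 3 bidders over all 4 slots is Juno→Slot 1 ($146), Onyx→Slot 7 ($126), Brightly→Slot 3 ($131), total $403.
VCG payment = (others' best without Nimbus) − (others' welfare with Nimbus) = 403 − 383 = $20.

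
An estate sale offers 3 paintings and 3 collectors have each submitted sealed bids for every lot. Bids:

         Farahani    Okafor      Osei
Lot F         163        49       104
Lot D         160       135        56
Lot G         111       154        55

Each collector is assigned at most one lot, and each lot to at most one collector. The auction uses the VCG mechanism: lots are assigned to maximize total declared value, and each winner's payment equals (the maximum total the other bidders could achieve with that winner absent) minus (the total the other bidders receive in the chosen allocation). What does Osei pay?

Osei pays $3.

Efficient allocation: Farahani→Lot D ($160), Okafor→Lot G ($154), Osei→Lot F ($104); total welfare W = $418.
Osei receives Lot F at value $104, so the others get W − 104 = $314.
Without Osei: best allocation of the remaining 2 bidders over all 3 lots is Farahani→Lot F ($163), Okafor→Lot G ($154), total $317.
VCG payment = (others' best without Osei) − (others' welfare with Osei) = 317 − 314 = $3.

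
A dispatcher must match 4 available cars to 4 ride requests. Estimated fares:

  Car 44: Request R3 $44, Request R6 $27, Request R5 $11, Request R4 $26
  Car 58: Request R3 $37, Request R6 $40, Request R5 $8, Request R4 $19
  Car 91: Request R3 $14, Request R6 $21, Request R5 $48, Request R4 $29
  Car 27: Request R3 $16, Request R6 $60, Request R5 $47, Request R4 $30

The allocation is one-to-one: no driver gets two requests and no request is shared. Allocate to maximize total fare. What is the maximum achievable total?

Optimal: Car 44→Request R3 ($44), Car 58→Request R4 ($19), Car 91→Request R5 ($48), Car 27→Request R6 ($60) — total 44+19+48+60 = $171.
Swapping Car 27↔Car 58 (Car 27→Request R4 $30, Car 58→Request R6 $40) loses 9.

Max total: $171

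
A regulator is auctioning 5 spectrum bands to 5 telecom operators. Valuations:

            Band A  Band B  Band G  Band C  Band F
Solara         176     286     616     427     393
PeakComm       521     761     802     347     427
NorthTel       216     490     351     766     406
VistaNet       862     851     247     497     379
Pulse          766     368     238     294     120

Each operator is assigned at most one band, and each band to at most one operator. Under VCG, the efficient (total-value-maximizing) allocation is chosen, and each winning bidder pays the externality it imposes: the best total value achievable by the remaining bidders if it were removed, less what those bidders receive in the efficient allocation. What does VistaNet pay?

Efficient allocation: Solara→Band F ($393M), PeakComm→Band G ($802M), NorthTel→Band C ($766M), VistaNet→Band B ($851M), Pulse→Band A ($766M); total welfare W = $3578M.
VistaNet receives Band B at value $851M, so the others get W − 851 = $2727M.
Without VistaNet: best allocation of the remaining 4 bidders over all 5 bands is Solara→Band G ($616M), PeakComm→Band B ($761M), NorthTel→Band C ($766M), Pulse→Band A ($766M), total $2909M.
VCG payment = (others' best without VistaNet) − (others' welfare with VistaNet) = 2909 − 2727 = $182M.

VistaNet pays $182M.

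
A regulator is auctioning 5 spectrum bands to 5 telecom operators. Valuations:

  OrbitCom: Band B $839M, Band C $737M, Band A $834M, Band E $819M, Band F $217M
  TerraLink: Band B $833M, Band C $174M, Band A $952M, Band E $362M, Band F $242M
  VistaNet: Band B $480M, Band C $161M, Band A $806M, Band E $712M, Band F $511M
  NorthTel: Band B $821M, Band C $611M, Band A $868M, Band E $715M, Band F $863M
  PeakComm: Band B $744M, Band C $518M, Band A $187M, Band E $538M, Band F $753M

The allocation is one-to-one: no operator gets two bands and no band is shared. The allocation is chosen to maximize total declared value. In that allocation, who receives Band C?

Optimal: OrbitCom→Band C ($737M), TerraLink→Band A ($952M), VistaNet→Band E ($712M), NorthTel→Band F ($863M), PeakComm→Band B ($744M) — total 737+952+712+863+744 = $4008M.
Max-entry greedy (repeatedly take the single best remaining cell) gives $3884M, worse by 124.
OrbitCom's own top band is Band B ($839M), but forcing OrbitCom→Band B and reassigning the rest optimally gives only $3884M — worse by 124.

OrbitCom receives Band C.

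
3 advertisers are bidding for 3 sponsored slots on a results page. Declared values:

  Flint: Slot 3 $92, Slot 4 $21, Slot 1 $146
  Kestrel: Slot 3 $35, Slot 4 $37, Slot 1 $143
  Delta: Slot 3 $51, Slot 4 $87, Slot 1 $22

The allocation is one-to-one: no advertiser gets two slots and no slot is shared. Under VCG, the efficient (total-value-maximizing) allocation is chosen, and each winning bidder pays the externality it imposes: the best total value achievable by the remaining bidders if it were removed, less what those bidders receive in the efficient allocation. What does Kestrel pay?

Kestrel pays $54.

Efficient allocation: Flint→Slot 3 ($92), Kestrel→Slot 1 ($143), Delta→Slot 4 ($87); total welfare W = $322.
Kestrel receives Slot 1 at value $143, so the others get W − 143 = $179.
Without Kestrel: best allocation of the remaining 2 bidders over all 3 slots is Flint→Slot 1 ($146), Delta→Slot 4 ($87), total $233.
VCG payment = (others' best without Kestrel) − (others' welfare with Kestrel) = 233 − 179 = $54.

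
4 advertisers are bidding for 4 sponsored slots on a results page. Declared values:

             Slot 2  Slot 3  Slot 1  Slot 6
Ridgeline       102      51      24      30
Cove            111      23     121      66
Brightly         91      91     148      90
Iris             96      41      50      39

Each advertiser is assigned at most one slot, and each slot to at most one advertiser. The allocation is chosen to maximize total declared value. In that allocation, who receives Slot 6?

Optimal: Ridgeline→Slot 3 ($51), Cove→Slot 6 ($66), Brightly→Slot 1 ($148), Iris→Slot 2 ($96) — total 51+66+148+96 = $361.
Column-greedy (each slot in turn goes to its best remaining advertiser) gives $282, worse by 79.
Swapping Iris↔Cove (Iris→Slot 6 $39, Cove→Slot 2 $111) loses 12.
Every other assignment is strictly worse.
Cove's own top slot is Slot 1 ($121), but forcing Cove→Slot 1 and reassigning the rest optimally gives only $358 — worse by 3.

Cove receives Slot 6.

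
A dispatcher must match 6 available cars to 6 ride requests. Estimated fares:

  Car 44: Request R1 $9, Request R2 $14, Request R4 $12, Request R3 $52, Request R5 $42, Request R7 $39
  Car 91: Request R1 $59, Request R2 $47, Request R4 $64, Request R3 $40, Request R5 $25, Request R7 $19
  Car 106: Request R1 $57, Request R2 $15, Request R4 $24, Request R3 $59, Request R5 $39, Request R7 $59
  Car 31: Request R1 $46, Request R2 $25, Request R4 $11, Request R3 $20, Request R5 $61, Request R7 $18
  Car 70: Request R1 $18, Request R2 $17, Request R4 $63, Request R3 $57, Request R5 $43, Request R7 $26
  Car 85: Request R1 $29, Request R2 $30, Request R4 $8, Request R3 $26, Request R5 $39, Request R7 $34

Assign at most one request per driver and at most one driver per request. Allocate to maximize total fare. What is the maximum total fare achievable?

Maximum total: $324

Optimal: Car 44→Request R3 ($52), Car 91→Request R1 ($59), Car 106→Request R7 ($59), Car 31→Request R5 ($61), Car 70→Request R4 ($63), Car 85→Request R2 ($30) — total 52+59+59+61+63+30 = $324.
Max-entry greedy (repeatedly take the single best remaining cell) gives $271, worse by 53.
Next-best assignment: Car 44→Request R3, Car 91→Request R2, Car 106→Request R1, Car 31→Request R5, Car 70→Request R4, Car 85→Request R7 = $314.
Swapping Car 106↔Car 91 (Car 106→Request R1 $57, Car 91→Request R7 $19) loses 42.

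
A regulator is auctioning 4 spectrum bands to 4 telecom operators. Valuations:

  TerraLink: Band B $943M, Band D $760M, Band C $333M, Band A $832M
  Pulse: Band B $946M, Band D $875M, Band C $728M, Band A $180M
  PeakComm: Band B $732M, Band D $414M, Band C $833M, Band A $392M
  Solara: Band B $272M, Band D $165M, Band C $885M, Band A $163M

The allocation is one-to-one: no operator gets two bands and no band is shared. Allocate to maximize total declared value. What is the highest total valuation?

Maximum total: $3324M

Optimal: TerraLink→Band A ($832M), Pulse→Band D ($875M), PeakComm→Band B ($732M), Solara→Band C ($885M) — total 832+875+732+885 = $3324M.
Every other assignment is strictly worse.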